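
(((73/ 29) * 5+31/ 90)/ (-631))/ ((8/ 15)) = -33749/ 878352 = -0.04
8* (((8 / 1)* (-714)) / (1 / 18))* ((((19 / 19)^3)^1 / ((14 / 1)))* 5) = -293760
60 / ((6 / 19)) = 190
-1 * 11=-11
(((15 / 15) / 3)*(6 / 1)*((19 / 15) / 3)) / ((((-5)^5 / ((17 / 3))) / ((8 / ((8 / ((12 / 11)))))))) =-2584 / 1546875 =-0.00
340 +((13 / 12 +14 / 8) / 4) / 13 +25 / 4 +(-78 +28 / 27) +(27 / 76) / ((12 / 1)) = 28742977 / 106704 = 269.37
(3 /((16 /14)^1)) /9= 7 /24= 0.29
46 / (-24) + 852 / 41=9281 / 492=18.86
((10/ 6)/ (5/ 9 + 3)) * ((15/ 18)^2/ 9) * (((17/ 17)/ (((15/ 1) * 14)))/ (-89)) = -25/ 12918528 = -0.00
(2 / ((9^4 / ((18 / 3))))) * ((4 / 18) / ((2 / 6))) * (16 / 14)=64 / 45927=0.00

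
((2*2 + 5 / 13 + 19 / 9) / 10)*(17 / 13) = 1292 / 1521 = 0.85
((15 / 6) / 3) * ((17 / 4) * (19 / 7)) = 1615 / 168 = 9.61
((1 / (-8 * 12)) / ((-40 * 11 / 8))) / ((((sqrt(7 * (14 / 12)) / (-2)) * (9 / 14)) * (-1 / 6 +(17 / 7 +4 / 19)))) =-133 * sqrt(6) / 3906540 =-0.00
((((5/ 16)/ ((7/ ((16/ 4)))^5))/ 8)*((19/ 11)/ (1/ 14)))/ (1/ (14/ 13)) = 0.06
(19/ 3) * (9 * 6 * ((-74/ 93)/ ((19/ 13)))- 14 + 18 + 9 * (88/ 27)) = 6952/ 279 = 24.92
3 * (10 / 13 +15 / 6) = 255 / 26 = 9.81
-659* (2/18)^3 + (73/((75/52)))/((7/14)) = 1828381/18225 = 100.32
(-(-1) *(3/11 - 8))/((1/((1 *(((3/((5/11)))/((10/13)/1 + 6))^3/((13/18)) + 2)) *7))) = -12502973/70400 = -177.60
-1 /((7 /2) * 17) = -2 /119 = -0.02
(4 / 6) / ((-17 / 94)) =-188 / 51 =-3.69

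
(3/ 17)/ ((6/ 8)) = 4/ 17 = 0.24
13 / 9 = 1.44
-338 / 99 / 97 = -338 / 9603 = -0.04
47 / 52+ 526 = 27399 / 52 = 526.90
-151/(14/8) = -604/7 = -86.29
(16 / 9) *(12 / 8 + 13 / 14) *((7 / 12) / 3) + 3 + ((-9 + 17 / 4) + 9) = 2621 / 324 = 8.09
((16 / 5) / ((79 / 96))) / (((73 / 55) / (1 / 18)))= 2816 / 17301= 0.16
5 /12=0.42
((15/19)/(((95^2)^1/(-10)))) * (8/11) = -48/75449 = -0.00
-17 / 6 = -2.83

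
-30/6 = -5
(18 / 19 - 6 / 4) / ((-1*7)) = 3 / 38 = 0.08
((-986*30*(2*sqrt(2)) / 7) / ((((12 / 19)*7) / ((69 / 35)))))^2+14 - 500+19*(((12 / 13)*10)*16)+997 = 43449349092043 / 1529437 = 28408721.05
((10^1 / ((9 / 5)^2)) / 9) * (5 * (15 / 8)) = 3125 / 972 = 3.22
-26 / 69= -0.38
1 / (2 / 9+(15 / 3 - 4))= 0.82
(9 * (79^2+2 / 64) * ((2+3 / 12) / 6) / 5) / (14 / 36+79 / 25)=242651295 / 204416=1187.05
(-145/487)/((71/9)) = -1305/34577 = -0.04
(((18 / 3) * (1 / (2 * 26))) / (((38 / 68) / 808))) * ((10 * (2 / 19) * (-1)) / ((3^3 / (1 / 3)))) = -274720 / 126711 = -2.17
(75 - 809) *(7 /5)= -5138 /5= -1027.60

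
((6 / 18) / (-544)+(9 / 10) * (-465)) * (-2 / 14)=682993 / 11424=59.79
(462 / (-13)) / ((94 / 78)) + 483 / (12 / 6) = 19929 / 94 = 212.01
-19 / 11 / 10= -19 / 110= -0.17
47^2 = 2209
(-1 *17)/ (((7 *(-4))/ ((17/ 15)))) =289/ 420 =0.69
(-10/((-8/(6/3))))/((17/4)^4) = 640/83521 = 0.01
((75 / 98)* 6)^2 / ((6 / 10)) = 84375 / 2401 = 35.14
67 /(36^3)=67 /46656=0.00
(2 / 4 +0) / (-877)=-1 / 1754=-0.00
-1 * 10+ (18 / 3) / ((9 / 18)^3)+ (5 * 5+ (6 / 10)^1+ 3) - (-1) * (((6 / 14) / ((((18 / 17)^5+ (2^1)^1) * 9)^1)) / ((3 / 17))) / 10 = 39691070345 / 595889532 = 66.61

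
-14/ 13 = -1.08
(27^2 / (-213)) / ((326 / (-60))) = 7290 / 11573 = 0.63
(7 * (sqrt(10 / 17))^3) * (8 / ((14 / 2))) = 80 * sqrt(170) / 289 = 3.61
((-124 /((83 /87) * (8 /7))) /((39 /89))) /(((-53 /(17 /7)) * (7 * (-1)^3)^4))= 1360187 /274611974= 0.00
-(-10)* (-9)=-90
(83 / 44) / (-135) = -83 / 5940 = -0.01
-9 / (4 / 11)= -99 / 4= -24.75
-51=-51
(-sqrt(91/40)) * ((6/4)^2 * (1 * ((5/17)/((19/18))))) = -81 * sqrt(910)/2584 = -0.95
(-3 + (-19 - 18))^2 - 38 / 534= 427181 / 267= 1599.93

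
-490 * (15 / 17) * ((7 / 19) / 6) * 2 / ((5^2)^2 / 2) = -1372 / 8075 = -0.17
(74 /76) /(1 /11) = 407 /38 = 10.71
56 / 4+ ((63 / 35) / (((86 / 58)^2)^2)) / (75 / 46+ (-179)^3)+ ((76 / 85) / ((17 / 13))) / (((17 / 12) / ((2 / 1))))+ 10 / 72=15.10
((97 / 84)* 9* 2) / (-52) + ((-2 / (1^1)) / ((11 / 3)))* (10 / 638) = -1042959 / 2554552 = -0.41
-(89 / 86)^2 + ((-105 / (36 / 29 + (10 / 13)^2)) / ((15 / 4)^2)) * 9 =-1566883847 / 41528540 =-37.73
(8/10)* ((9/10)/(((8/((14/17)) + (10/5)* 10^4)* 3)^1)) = 21/1750850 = 0.00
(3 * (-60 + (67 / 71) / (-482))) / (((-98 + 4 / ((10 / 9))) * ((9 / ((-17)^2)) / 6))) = 2967144215 / 8076392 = 367.38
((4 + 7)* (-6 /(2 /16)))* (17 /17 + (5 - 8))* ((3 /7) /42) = 528 /49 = 10.78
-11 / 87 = -0.13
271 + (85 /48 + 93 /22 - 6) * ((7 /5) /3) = 2146313 /7920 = 271.00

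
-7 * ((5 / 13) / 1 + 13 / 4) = -1323 / 52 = -25.44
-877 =-877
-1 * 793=-793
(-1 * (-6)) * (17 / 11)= 102 / 11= 9.27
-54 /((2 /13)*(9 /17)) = -663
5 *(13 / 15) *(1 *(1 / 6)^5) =13 / 23328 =0.00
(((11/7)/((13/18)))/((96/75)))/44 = 225/5824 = 0.04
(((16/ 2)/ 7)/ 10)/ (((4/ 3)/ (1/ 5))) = 3/ 175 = 0.02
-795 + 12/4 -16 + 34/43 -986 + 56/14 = -76936/43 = -1789.21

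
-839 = -839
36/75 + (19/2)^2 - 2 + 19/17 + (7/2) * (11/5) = 165831/1700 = 97.55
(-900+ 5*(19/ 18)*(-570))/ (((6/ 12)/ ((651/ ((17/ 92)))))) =-468155800/ 17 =-27538576.47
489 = 489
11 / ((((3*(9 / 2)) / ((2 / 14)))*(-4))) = -11 / 378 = -0.03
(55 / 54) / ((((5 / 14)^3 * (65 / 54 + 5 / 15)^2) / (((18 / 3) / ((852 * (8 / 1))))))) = 101871 / 12227975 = 0.01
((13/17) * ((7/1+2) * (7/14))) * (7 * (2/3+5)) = 273/2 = 136.50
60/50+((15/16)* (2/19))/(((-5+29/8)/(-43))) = 4479/1045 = 4.29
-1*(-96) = 96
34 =34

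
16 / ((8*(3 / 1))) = 2 / 3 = 0.67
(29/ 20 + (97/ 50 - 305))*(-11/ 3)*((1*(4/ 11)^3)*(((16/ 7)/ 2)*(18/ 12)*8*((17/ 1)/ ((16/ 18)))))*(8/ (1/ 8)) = 18901536768/ 21175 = 892634.56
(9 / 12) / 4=3 / 16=0.19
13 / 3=4.33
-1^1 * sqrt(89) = -sqrt(89) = -9.43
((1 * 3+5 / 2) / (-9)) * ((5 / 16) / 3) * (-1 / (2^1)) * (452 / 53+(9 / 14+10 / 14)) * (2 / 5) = 8965 / 71232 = 0.13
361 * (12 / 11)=4332 / 11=393.82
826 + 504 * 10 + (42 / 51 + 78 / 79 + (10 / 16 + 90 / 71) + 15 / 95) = 85075751487 / 14493656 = 5869.86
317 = 317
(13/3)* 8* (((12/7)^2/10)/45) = 832/3675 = 0.23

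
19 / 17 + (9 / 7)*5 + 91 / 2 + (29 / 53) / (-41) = 27427223 / 517174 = 53.03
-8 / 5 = -1.60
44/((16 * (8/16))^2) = 0.69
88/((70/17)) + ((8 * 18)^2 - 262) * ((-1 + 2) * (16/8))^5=655189.37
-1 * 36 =-36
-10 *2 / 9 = -20 / 9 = -2.22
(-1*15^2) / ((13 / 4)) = -900 / 13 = -69.23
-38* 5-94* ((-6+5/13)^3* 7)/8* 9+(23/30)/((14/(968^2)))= 168120769529/922740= 182197.34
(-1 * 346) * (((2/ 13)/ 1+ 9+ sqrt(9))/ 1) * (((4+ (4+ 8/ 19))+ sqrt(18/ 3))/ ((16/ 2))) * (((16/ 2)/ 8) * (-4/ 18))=13667 * sqrt(6)/ 117+ 2186720/ 2223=1269.81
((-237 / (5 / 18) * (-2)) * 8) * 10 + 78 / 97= 13241742 / 97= 136512.80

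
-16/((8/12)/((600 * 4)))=-57600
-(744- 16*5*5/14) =-5008/7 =-715.43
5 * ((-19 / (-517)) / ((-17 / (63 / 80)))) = -1197 / 140624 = -0.01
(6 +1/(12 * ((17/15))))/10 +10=7213/680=10.61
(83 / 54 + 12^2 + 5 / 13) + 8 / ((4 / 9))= 115073 / 702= 163.92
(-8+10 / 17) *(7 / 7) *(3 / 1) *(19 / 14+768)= -17106.88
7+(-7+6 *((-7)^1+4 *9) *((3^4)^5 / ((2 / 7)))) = 2123451700209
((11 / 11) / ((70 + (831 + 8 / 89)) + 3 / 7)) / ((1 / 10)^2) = 0.11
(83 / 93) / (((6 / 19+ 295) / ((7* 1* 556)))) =6137684 / 521823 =11.76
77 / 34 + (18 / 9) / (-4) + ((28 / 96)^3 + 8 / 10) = 3042787 / 1175040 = 2.59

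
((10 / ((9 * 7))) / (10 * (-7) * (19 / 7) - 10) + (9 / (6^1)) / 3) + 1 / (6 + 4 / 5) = 13843 / 21420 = 0.65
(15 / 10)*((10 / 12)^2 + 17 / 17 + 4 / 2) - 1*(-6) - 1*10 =37 / 24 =1.54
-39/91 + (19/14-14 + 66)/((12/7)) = 1719/56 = 30.70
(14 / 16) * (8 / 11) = 0.64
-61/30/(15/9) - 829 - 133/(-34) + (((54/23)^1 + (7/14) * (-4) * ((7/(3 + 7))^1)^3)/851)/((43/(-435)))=-236459753561/286157260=-826.33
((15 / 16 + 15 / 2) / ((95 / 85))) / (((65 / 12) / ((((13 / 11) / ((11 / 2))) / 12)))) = 459 / 18392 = 0.02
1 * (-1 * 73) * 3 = -219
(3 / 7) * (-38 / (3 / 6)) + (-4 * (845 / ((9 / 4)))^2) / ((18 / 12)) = -639821804 / 1701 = -376144.51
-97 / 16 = -6.06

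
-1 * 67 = -67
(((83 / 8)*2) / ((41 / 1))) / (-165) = -83 / 27060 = -0.00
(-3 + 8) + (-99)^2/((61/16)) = 157121/61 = 2575.75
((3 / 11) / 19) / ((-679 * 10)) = -3 / 1419110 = -0.00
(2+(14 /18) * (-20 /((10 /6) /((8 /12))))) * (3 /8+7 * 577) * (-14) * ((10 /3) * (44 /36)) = 236384225 /243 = 972774.59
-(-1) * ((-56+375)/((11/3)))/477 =0.18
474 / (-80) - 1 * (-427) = 16843 / 40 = 421.08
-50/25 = -2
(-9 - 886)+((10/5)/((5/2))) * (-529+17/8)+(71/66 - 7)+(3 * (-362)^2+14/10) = 64648811/165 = 391810.98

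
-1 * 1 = -1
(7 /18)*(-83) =-581 /18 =-32.28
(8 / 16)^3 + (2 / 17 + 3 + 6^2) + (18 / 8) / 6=39.62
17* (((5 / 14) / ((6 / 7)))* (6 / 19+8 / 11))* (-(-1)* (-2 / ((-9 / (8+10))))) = 18530 / 627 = 29.55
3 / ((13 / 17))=51 / 13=3.92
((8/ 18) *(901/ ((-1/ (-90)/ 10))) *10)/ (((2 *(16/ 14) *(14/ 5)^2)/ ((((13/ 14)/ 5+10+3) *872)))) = 113308633750/ 49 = 2312421096.94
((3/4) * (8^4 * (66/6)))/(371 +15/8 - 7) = 92.36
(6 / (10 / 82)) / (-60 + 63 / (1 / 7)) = 82 / 635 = 0.13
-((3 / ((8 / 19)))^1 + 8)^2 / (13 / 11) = -161051 / 832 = -193.57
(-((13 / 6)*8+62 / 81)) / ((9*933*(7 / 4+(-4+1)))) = 5864 / 3400785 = 0.00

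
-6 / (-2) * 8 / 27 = 0.89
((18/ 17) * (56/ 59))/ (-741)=-336/ 247741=-0.00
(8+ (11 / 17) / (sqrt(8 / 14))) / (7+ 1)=11 * sqrt(7) / 272+ 1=1.11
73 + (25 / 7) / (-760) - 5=72347 / 1064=68.00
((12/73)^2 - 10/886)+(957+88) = 2467017762/2360747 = 1045.02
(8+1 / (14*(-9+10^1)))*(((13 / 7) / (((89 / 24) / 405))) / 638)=2.57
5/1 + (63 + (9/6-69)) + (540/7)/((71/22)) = 24257/994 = 24.40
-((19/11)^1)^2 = -2.98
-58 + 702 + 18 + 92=754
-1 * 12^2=-144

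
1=1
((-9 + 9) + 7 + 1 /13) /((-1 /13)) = -92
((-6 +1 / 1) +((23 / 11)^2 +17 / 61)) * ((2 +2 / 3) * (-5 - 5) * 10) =2063200 / 22143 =93.18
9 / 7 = 1.29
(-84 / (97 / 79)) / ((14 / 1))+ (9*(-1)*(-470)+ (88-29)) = 415559 / 97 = 4284.11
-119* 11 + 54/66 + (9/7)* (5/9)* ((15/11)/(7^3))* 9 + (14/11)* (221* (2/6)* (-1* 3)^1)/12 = -19182967/14406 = -1331.60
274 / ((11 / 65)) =17810 / 11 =1619.09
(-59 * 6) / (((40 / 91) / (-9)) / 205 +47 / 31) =-368495946 / 1577965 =-233.53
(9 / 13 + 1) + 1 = 35 / 13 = 2.69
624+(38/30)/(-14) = 131021/210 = 623.91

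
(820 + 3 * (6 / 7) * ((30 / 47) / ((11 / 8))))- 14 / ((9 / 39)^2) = 18184546 / 32571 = 558.30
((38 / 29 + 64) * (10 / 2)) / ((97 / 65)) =615550 / 2813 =218.82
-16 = -16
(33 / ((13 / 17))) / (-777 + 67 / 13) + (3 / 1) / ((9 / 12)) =39575 / 10034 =3.94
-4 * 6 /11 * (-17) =408 /11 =37.09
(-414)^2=171396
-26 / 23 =-1.13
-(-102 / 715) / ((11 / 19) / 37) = 71706 / 7865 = 9.12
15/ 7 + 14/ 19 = 383/ 133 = 2.88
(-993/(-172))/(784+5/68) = 16881/2292631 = 0.01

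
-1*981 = -981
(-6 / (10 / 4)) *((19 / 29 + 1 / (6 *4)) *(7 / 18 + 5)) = -9409 / 1044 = -9.01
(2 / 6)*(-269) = -269 / 3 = -89.67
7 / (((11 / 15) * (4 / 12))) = 315 / 11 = 28.64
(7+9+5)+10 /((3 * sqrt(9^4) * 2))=5108 /243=21.02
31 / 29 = 1.07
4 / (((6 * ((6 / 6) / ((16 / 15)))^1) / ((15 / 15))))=32 / 45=0.71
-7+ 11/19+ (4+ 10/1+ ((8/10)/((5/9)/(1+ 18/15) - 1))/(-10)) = 135081/17575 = 7.69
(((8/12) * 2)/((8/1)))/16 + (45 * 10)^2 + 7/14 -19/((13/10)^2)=3285185881/16224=202489.27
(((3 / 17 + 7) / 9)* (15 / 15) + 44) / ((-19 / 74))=-507196 / 2907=-174.47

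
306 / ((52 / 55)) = 323.65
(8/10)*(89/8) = 89/10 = 8.90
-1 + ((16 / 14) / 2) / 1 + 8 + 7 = 102 / 7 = 14.57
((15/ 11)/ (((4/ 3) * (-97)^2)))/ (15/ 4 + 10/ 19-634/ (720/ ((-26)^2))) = -38475/ 209186900351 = -0.00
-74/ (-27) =74/ 27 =2.74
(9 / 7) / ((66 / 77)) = 3 / 2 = 1.50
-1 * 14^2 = -196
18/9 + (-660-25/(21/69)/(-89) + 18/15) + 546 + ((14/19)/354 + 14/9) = -108.32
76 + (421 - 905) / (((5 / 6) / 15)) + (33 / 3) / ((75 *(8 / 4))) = -1295389 / 150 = -8635.93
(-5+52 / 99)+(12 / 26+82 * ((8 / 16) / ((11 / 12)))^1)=52399 / 1287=40.71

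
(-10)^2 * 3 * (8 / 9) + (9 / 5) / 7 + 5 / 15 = 9354 / 35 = 267.26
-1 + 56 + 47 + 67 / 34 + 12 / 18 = 10673 / 102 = 104.64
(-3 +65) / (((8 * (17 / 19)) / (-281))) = -165509 / 68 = -2433.96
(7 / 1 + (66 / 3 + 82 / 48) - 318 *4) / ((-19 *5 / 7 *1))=208537 / 2280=91.46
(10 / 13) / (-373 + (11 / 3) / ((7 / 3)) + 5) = -14 / 6669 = -0.00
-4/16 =-1/4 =-0.25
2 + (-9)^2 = 83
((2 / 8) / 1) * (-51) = -51 / 4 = -12.75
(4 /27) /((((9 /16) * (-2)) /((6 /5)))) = -64 /405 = -0.16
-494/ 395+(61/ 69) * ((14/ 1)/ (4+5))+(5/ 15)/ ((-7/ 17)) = -1176113/ 1717065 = -0.68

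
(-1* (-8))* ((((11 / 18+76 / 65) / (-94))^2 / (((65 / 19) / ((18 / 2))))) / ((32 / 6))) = 82438891 / 58238076000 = 0.00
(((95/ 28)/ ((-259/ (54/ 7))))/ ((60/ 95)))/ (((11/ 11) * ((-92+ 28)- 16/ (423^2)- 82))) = 581340321/ 530456387440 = 0.00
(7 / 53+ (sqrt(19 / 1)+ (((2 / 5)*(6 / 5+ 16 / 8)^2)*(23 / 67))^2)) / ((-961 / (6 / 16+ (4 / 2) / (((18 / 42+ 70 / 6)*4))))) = -423*sqrt(19) / 976376 - 106987830399 / 117084903625000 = -0.00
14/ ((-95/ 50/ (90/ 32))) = -1575/ 76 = -20.72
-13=-13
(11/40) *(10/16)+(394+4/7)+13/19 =3365879/8512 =395.43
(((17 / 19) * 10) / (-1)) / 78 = -85 / 741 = -0.11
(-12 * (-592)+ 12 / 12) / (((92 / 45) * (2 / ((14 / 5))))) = 447615 / 92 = 4865.38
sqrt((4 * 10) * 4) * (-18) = -72 * sqrt(10) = -227.68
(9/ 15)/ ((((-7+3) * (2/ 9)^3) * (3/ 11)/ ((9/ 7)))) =-72171/ 1120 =-64.44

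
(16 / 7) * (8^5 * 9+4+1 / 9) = 42467920 / 63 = 674093.97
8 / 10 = 4 / 5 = 0.80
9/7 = 1.29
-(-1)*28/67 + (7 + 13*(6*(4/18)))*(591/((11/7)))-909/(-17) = 115334882/12529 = 9205.43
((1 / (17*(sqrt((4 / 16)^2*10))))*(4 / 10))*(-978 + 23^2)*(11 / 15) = -19756*sqrt(10) / 6375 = -9.80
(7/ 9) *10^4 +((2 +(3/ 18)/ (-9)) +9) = 420593/ 54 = 7788.76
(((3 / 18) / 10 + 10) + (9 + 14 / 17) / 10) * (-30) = -11219 / 34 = -329.97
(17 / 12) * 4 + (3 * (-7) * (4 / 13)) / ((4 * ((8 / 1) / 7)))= 1327 / 312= 4.25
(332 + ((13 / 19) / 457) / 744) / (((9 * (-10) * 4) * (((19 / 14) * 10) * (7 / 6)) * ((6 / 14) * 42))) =-2144770477 / 662811595200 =-0.00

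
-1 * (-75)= 75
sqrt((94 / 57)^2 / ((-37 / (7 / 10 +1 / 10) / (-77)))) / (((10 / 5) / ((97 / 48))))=2.15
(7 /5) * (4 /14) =0.40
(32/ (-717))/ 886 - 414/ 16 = -65749745/ 2541048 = -25.88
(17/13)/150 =0.01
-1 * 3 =-3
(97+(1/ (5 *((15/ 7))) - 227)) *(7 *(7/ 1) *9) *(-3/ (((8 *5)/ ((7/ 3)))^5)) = 8023779449/ 69120000000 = 0.12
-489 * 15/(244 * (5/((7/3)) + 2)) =-51345/7076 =-7.26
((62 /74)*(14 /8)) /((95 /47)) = 10199 /14060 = 0.73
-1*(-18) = 18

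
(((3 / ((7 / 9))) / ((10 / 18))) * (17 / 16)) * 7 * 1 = 4131 / 80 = 51.64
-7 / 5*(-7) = 9.80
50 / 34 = 25 / 17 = 1.47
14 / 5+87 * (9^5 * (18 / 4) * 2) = 231176849 / 5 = 46235369.80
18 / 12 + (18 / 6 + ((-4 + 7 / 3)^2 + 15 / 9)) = 161 / 18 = 8.94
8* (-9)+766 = 694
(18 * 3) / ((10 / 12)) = 324 / 5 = 64.80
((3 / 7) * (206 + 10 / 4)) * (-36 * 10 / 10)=-3216.86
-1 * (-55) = 55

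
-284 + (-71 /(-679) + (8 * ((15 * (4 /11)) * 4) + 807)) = 5210748 /7469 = 697.65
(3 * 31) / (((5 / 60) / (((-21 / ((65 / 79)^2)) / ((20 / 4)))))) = -146264076 / 21125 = -6923.74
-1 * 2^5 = -32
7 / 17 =0.41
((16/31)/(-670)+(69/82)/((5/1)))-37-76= -112.83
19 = 19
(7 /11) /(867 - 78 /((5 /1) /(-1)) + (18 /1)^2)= 35 /66363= 0.00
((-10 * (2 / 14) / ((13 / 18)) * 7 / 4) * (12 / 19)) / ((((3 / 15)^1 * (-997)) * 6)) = 0.00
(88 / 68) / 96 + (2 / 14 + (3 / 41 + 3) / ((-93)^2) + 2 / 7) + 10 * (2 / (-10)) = -350549531 / 225058512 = -1.56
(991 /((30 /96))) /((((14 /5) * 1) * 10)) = 3964 /35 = 113.26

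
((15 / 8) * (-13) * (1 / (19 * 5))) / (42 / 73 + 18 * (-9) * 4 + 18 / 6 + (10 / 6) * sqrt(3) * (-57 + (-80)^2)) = -6591360165 * sqrt(3) / 813730290984656 -401794263 / 813730290984656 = -0.00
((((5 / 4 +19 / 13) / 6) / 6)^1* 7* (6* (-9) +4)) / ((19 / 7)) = -57575 / 5928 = -9.71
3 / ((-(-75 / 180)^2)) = -432 / 25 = -17.28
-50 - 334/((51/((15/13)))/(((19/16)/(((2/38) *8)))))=-1008635/14144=-71.31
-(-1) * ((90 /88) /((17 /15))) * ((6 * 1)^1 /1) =2025 /374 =5.41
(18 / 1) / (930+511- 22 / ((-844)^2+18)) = 356177 / 28513947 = 0.01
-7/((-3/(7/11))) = 49/33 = 1.48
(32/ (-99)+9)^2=737881/ 9801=75.29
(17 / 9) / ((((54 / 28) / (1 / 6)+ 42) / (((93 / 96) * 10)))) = 3689 / 10800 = 0.34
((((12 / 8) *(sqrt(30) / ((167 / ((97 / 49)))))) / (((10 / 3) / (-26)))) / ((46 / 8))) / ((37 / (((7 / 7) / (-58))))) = 11349 *sqrt(30) / 1009741285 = 0.00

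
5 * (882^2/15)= 259308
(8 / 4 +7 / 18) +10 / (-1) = -137 / 18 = -7.61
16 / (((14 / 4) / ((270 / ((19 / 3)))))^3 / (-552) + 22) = 37549495296000 / 51630553679363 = 0.73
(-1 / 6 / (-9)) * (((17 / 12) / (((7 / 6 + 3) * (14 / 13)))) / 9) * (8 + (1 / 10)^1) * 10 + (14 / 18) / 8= 236 / 1575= 0.15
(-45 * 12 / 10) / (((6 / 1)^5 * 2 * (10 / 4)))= -1 / 720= -0.00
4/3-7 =-17/3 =-5.67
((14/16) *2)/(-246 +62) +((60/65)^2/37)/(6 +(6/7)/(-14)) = -2514715/446414176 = -0.01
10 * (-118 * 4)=-4720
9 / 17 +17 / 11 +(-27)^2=136711 / 187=731.07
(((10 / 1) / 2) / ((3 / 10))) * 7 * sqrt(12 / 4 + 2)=260.87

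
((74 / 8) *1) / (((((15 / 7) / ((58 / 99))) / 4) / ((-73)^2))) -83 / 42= 1120690247 / 20790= 53905.25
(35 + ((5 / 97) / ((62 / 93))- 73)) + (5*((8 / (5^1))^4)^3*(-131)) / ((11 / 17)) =-29693376803739843 / 104199218750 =-284967.37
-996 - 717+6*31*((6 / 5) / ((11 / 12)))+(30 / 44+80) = -152771 / 110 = -1388.83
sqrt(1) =1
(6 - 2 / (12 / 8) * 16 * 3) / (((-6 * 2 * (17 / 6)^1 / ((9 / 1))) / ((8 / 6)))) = 348 / 17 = 20.47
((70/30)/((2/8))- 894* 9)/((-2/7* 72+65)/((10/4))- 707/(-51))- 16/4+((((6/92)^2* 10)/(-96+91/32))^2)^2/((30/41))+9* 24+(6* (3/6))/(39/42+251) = -51774432153523383313680808913693028/1231603081728276046935414683993909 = -42.04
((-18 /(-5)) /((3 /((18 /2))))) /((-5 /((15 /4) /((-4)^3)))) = 81 /640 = 0.13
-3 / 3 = -1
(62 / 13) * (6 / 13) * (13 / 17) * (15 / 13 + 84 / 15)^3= 31472881068 / 60692125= 518.57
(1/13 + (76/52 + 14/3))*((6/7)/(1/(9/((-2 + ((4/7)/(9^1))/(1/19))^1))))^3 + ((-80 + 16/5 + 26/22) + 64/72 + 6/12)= -232166151979/40218750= -5772.58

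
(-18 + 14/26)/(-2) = 227/26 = 8.73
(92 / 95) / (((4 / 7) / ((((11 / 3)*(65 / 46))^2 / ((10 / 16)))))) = 286286 / 3933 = 72.79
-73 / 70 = -1.04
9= 9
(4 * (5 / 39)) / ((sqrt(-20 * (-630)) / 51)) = 0.23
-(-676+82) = 594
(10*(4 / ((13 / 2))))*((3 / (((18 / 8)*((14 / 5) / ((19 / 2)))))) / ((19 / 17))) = 6800 / 273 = 24.91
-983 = -983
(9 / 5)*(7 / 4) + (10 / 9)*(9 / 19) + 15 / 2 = 4247 / 380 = 11.18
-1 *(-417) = 417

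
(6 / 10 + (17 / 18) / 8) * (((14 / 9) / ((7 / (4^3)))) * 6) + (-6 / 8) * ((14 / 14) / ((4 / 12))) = 31873 / 540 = 59.02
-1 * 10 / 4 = -5 / 2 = -2.50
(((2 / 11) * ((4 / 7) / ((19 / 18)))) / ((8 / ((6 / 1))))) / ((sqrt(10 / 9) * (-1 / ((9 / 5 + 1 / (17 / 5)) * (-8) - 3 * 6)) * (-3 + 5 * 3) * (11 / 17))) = 0.31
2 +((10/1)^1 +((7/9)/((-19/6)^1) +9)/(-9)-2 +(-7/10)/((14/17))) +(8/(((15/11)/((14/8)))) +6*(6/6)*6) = 111719/2052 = 54.44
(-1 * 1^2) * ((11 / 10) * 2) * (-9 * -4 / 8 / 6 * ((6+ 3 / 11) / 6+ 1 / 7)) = -549 / 280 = -1.96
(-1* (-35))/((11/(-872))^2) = 26613440/121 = 219945.79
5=5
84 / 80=1.05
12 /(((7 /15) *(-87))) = -60 /203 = -0.30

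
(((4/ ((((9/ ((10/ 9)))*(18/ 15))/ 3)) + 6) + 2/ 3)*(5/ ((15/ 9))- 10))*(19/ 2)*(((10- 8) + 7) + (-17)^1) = 340480/ 81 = 4203.46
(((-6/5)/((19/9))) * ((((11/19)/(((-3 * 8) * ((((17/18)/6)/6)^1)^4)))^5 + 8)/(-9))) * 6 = -124082300117960668174744220231387438227780532646817774752/956026735568021529138877774277405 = -129789571255282309070613.40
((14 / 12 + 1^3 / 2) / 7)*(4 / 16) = 5 / 84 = 0.06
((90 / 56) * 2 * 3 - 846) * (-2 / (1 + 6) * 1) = 11709 / 49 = 238.96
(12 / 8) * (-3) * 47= -211.50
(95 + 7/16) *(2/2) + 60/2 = 125.44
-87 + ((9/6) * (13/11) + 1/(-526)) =-246568/2893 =-85.23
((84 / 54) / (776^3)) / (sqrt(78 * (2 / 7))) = 7 * sqrt(273) / 164018290176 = 0.00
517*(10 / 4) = 2585 / 2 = 1292.50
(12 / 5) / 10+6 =156 / 25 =6.24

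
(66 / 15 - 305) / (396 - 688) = 1503 / 1460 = 1.03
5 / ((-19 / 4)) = -20 / 19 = -1.05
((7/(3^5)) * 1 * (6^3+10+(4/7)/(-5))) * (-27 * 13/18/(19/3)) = -51389/2565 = -20.03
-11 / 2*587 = -6457 / 2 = -3228.50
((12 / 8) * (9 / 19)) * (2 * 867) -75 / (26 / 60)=261567 / 247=1058.98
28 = 28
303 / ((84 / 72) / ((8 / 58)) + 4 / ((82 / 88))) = 298152 / 12547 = 23.76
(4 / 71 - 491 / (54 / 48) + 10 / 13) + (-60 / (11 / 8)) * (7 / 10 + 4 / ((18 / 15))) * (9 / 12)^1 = -4715210 / 8307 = -567.62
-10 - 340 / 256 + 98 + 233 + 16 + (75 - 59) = 22507 / 64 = 351.67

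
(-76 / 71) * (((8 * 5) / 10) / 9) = -0.48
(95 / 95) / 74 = 1 / 74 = 0.01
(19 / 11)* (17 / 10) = 323 / 110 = 2.94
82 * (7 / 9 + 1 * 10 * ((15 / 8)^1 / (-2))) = -25379 / 36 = -704.97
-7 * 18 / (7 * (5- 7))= 9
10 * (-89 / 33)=-890 / 33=-26.97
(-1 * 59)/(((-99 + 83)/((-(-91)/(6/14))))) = 37583/48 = 782.98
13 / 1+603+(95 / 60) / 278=2054995 / 3336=616.01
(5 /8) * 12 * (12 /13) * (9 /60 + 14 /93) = 129 /62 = 2.08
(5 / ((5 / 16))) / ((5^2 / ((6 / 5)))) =96 / 125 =0.77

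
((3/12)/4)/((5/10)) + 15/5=25/8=3.12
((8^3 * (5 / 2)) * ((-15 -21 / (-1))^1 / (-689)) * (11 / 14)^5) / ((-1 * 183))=12884080 / 706381403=0.02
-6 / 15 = -2 / 5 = -0.40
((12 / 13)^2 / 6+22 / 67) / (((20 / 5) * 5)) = 2663 / 113230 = 0.02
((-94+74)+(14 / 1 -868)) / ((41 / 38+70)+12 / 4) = -33212 / 2815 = -11.80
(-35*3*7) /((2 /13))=-4777.50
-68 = -68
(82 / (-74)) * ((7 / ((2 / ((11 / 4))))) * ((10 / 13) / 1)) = -8.20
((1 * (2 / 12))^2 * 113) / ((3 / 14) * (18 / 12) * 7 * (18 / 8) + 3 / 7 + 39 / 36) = 3164 / 6627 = 0.48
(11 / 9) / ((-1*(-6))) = 11 / 54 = 0.20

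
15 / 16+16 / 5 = 331 / 80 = 4.14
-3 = -3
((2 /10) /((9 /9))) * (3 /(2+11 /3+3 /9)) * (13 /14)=13 /140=0.09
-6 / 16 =-3 / 8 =-0.38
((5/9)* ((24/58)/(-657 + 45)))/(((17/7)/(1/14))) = -5/452574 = -0.00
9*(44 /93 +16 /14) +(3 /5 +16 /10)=18167 /1085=16.74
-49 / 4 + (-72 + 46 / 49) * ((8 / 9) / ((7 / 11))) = -1376927 / 12348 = -111.51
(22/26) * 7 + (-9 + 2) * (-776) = 70693/13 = 5437.92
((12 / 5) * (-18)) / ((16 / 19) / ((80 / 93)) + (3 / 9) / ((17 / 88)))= -209304 / 13103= -15.97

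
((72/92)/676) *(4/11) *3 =54/42757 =0.00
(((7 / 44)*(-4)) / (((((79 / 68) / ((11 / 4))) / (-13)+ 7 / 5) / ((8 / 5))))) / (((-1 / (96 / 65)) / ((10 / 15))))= 30464 / 41555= 0.73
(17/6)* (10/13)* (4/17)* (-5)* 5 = -500/39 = -12.82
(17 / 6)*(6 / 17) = 1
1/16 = 0.06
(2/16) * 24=3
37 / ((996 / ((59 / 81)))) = 2183 / 80676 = 0.03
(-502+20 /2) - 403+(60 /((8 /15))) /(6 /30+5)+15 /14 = -317515 /364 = -872.29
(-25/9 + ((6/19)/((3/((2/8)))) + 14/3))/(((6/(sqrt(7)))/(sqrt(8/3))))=655 * sqrt(42)/3078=1.38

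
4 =4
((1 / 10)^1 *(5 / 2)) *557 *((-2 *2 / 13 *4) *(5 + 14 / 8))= -15039 / 13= -1156.85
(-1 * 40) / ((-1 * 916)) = 0.04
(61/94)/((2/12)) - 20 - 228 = -11473/47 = -244.11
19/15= 1.27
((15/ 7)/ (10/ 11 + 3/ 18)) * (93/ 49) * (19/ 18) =97185/ 24353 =3.99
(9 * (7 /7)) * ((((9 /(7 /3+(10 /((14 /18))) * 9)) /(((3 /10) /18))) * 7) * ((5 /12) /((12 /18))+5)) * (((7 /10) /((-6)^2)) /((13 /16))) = 1250235 /32227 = 38.79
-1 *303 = -303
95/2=47.50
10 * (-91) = -910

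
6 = 6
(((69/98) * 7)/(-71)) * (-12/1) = 414/497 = 0.83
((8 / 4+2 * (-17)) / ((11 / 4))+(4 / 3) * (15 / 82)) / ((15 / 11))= -5138 / 615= -8.35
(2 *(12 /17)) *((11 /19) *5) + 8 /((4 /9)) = 7134 /323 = 22.09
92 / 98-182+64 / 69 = -609032 / 3381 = -180.13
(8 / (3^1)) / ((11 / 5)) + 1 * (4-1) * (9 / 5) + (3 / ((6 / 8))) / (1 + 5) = 1201 / 165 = 7.28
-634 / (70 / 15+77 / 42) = -1268 / 13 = -97.54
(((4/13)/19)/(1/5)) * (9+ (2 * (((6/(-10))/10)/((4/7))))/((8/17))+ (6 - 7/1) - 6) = 1243/9880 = 0.13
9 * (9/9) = 9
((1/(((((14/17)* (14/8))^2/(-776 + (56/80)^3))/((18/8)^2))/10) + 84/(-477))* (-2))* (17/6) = 49079786939639/458110800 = 107135.19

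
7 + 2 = 9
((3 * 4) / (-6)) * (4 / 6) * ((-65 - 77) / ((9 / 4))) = 2272 / 27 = 84.15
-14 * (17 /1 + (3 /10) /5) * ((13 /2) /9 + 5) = -615013 /450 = -1366.70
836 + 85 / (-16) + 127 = 15323 / 16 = 957.69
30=30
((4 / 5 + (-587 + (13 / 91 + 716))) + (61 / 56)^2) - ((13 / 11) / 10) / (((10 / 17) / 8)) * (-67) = 205955499 / 862400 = 238.82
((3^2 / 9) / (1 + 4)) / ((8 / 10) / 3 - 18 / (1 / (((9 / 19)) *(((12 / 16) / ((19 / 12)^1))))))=-1083 / 20426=-0.05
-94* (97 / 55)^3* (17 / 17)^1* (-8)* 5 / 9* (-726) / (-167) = 1372660192 / 137775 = 9963.06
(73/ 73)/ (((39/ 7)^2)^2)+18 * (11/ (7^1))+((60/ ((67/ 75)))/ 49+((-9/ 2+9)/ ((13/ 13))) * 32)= 1318932984757/ 7595026803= 173.66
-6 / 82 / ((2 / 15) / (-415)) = 18675 / 82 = 227.74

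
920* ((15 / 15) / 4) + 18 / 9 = 232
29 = 29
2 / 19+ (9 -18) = -169 / 19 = -8.89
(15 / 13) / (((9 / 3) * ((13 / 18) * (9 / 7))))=70 / 169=0.41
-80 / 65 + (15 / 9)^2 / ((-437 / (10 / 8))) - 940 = -192498377 / 204516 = -941.24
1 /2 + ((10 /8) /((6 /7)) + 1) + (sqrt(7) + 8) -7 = sqrt(7) + 95 /24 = 6.60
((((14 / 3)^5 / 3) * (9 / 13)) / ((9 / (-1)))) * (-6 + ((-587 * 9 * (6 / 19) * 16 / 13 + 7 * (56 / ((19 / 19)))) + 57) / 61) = 261741192608 / 142789959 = 1833.05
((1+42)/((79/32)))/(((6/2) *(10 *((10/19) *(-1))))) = -6536/5925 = -1.10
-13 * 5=-65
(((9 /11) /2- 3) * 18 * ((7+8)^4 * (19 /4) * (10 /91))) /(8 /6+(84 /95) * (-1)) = -703154671875 /256256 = -2743953.98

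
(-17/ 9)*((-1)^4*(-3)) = 17/ 3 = 5.67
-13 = -13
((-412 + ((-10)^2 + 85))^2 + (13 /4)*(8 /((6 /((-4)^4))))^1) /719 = 157915 /2157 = 73.21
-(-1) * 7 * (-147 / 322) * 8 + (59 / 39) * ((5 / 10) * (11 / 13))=-581305 / 23322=-24.93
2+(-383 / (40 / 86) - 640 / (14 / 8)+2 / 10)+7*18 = -1060.96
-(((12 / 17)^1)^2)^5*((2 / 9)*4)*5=-275188285440 / 2015993900449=-0.14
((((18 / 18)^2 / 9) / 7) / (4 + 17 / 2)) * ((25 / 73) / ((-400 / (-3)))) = 1 / 306600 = 0.00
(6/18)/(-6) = -1/18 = -0.06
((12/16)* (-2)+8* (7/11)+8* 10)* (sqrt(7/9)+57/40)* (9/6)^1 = 1839* sqrt(7)/44+314469/1760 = 289.26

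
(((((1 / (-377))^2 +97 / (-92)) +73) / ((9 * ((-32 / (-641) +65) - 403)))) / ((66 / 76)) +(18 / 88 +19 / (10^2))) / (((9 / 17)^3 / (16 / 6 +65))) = 44279281751025672841 / 264348652549538700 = 167.50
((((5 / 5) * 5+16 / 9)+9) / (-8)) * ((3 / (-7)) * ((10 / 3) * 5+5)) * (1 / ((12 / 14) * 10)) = 923 / 432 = 2.14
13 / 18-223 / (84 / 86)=-14338 / 63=-227.59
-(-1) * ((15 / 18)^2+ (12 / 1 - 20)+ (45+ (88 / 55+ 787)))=148733 / 180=826.29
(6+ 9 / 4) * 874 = 14421 / 2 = 7210.50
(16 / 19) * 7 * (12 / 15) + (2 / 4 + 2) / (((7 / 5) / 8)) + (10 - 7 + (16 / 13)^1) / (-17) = 2755981 / 146965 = 18.75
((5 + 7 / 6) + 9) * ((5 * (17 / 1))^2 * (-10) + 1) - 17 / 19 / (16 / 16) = -41639541 / 38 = -1095777.39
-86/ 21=-4.10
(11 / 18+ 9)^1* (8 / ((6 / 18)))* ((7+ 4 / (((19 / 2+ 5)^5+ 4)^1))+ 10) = 241294751204 / 61533831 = 3921.33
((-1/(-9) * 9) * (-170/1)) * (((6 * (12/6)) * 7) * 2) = -28560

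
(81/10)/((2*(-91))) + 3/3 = 1739/1820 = 0.96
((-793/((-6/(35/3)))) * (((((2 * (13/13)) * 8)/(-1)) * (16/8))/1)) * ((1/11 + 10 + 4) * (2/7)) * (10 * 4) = -786656000/99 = -7946020.20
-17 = -17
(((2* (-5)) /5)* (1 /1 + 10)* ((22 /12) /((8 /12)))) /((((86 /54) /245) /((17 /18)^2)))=-8567405 /1032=-8301.75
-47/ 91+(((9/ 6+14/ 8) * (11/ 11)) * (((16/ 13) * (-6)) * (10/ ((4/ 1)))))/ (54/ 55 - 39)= 67341/ 63427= 1.06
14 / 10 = 7 / 5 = 1.40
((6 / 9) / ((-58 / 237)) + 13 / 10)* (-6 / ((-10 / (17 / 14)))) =-3009 / 2900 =-1.04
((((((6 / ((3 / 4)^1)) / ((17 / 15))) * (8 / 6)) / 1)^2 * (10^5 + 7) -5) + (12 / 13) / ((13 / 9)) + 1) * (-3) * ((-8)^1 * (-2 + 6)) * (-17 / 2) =-7228738528.06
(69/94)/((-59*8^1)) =-69/44368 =-0.00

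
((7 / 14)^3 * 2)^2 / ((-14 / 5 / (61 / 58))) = -305 / 12992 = -0.02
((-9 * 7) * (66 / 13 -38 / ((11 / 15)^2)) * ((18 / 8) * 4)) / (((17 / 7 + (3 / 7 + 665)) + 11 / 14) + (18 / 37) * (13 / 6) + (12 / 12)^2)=10099961928 / 182164411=55.44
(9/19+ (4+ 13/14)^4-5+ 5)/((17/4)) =25354179/182476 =138.95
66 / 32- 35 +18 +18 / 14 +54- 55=-1641 / 112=-14.65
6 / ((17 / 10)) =60 / 17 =3.53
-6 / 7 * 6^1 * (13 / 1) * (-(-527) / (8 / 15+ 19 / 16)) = -59192640 / 2891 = -20474.80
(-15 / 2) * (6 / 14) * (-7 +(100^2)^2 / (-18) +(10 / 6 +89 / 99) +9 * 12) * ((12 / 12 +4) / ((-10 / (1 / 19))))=-469916.05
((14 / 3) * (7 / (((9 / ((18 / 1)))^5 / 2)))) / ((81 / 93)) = 194432 / 81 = 2400.40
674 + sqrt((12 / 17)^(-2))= 8105 / 12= 675.42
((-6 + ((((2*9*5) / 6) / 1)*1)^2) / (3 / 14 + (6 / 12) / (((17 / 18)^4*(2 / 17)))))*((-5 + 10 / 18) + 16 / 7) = -1336336 / 15705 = -85.09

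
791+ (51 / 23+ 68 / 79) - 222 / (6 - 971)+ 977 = 3105820659 / 1753405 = 1771.31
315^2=99225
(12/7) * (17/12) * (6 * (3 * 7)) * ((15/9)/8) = 255/4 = 63.75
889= 889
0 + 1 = 1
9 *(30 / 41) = 270 / 41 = 6.59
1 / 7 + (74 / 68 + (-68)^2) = 1100805 / 238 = 4625.23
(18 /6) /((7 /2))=6 /7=0.86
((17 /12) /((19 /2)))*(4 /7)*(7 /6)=17 /171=0.10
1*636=636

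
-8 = -8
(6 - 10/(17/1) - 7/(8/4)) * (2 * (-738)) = -47970/17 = -2821.76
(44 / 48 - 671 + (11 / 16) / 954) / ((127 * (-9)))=10228141 / 17446752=0.59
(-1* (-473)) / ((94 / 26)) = 6149 / 47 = 130.83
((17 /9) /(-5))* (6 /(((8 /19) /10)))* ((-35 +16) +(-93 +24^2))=-24978.67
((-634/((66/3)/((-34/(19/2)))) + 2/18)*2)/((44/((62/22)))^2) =0.85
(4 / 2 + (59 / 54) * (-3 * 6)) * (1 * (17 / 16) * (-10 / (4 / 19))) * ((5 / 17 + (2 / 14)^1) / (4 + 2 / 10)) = 327275 / 3528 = 92.77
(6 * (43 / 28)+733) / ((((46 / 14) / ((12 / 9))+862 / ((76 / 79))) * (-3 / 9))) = -1184574 / 477997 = -2.48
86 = 86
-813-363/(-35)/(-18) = -170851/210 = -813.58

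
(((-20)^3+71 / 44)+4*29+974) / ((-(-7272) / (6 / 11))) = -101323 / 195536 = -0.52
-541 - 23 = -564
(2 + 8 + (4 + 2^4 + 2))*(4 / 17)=128 / 17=7.53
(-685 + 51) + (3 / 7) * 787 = -2077 / 7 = -296.71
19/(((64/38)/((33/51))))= 3971/544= 7.30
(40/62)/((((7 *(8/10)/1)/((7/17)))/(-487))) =-12175/527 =-23.10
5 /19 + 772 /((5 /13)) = 190709 /95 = 2007.46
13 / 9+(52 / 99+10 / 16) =2.59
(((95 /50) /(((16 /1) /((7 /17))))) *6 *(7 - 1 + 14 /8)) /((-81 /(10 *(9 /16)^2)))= -12369 /139264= -0.09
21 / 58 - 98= -97.64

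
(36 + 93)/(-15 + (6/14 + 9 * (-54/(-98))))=-2107/157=-13.42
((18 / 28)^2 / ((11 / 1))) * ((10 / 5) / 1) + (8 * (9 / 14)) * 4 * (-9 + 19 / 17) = -2970207 / 18326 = -162.08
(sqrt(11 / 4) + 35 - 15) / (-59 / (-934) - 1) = -3736 / 175 - 467*sqrt(11) / 875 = -23.12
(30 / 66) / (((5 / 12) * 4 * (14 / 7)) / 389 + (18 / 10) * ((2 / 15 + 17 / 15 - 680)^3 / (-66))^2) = 4874048437500 / 433203768543486622592949509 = 0.00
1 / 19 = 0.05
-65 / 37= -1.76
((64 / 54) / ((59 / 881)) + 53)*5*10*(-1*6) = -11262100 / 531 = -21209.23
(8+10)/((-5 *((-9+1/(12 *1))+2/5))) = 216/511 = 0.42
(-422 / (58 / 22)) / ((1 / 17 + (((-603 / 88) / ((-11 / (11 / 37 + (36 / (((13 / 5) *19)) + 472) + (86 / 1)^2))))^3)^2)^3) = -2511796920698673015379365592513918280434622238279754299978912275564305082001773190348783946763520013953497244347290652766865744461824 / 41899636871344458602393781736700994462935120661035677623755051299554226134735576923729699433408192520724979353511095944423614631802312953652523024733005559567806571723752944972214491832078169563677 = -0.00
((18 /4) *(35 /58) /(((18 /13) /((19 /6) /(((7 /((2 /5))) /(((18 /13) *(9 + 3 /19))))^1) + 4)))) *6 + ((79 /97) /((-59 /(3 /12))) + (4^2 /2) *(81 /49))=87.29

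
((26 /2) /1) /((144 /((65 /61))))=845 /8784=0.10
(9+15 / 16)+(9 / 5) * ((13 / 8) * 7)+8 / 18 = 22217 / 720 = 30.86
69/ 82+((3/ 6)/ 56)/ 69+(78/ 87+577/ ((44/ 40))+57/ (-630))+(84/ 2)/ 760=5053078387037/ 9602078640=526.25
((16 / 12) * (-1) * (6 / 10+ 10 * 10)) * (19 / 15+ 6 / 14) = -358136 / 1575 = -227.39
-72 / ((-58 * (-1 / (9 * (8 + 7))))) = -4860 / 29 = -167.59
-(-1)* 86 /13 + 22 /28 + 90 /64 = 25647 /2912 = 8.81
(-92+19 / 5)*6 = -529.20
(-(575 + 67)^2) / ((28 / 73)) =-1074570.43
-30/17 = -1.76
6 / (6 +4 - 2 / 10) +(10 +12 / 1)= 1108 / 49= 22.61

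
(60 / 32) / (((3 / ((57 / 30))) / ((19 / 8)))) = 2.82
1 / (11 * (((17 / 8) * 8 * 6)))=1 / 1122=0.00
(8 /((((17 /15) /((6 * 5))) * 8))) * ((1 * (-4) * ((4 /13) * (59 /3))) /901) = -141600 /199121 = -0.71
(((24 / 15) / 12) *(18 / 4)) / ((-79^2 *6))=-1 / 62410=-0.00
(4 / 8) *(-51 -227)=-139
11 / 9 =1.22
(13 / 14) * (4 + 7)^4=190333 / 14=13595.21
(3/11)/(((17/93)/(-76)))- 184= -55612/187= -297.39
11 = 11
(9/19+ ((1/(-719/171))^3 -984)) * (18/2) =-62513628325578/7062204221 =-8851.86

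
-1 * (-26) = 26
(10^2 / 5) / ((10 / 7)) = 14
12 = 12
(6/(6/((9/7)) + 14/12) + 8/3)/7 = 388/735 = 0.53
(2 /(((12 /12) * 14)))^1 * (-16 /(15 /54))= -288 /35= -8.23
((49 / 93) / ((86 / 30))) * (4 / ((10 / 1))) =98 / 1333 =0.07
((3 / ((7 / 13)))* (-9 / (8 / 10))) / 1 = -1755 / 28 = -62.68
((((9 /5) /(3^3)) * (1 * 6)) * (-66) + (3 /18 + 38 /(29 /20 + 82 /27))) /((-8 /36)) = 3873903 /48460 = 79.94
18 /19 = 0.95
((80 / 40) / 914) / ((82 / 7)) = 7 / 37474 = 0.00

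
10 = 10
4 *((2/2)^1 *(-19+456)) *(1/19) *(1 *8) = 736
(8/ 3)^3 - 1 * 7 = 323/ 27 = 11.96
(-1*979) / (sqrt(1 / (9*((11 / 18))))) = -2295.96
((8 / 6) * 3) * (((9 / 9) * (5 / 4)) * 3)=15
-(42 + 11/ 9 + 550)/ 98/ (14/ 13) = -69407/ 12348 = -5.62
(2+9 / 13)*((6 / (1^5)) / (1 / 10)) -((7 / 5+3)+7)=9759 / 65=150.14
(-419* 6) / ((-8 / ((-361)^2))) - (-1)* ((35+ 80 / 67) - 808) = 10975297455 / 268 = 40952602.44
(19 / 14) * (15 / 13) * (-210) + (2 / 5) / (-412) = -4403263 / 13390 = -328.85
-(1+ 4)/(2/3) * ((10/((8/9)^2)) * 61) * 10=-1852875/32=-57902.34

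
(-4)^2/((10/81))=648/5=129.60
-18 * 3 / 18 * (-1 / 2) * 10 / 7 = 15 / 7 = 2.14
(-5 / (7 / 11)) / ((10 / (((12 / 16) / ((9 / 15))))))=-55 / 56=-0.98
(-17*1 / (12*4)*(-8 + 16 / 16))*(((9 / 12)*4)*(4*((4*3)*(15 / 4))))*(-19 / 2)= -101745 / 8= -12718.12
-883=-883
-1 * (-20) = 20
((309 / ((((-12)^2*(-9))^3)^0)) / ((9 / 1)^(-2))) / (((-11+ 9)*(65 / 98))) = -1226421 / 65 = -18868.02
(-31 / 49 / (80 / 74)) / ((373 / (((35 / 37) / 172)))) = -31 / 3592736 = -0.00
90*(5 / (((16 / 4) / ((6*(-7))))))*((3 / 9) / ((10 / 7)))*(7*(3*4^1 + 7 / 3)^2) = -3171035 / 2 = -1585517.50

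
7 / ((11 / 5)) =35 / 11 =3.18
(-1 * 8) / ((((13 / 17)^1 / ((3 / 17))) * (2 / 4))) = -48 / 13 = -3.69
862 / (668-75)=1.45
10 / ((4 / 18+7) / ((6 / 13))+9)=0.41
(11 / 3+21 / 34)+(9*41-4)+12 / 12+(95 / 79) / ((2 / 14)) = 3051581 / 8058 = 378.70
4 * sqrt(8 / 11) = 3.41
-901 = -901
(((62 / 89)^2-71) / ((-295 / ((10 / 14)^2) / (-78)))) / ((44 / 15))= -148522725 / 45799222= -3.24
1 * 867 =867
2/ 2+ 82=83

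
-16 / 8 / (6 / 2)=-2 / 3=-0.67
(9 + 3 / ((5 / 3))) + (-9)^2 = 459 / 5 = 91.80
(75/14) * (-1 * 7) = -75/2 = -37.50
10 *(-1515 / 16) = -7575 / 8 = -946.88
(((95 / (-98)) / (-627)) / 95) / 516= 1 / 31706136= 0.00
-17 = -17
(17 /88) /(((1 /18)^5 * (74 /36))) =72275976 /407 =177582.25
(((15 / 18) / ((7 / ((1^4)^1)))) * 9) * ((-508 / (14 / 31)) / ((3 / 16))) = -314960 / 49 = -6427.76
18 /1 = 18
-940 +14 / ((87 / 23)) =-81458 / 87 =-936.30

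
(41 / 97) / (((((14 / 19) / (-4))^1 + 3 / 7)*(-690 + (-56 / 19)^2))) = -1968533 / 775369985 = -0.00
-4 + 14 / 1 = 10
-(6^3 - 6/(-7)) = -1518/7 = -216.86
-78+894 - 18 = 798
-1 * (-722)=722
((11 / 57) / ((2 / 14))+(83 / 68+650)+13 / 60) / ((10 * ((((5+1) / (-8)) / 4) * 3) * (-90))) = 12651034 / 9811125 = 1.29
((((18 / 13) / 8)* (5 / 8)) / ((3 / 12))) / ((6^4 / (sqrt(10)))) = 5* sqrt(10) / 14976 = 0.00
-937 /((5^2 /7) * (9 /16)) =-466.42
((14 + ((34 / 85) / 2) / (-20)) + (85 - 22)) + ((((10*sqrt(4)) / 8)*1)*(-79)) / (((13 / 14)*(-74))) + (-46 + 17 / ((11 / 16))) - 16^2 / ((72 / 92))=-1278663569 / 4761900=-268.52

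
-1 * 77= -77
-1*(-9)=9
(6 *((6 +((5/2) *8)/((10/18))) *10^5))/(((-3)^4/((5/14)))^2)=489.91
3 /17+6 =6.18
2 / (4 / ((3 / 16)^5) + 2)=243 / 2097395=0.00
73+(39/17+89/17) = 1369/17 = 80.53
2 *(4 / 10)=4 / 5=0.80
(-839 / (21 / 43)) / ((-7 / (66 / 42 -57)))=-13997876 / 1029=-13603.38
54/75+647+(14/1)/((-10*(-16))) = 259123/400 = 647.81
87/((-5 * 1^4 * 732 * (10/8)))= -29/1525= -0.02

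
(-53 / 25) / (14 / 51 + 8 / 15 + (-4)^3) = 2703 / 80570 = 0.03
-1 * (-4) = 4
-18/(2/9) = -81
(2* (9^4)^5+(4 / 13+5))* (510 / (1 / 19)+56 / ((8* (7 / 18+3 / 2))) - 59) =51773904664012293587512050 / 221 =234271061828109925735348.60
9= 9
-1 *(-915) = 915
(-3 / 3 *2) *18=-36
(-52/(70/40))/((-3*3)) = 208/63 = 3.30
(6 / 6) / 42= 1 / 42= 0.02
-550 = -550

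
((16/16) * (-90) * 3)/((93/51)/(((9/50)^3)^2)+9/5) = -12196570950/2421956310473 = -0.01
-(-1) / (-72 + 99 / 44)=-4 / 279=-0.01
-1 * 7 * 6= -42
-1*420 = -420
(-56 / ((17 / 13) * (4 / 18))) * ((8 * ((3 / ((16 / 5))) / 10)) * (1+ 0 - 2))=2457 / 17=144.53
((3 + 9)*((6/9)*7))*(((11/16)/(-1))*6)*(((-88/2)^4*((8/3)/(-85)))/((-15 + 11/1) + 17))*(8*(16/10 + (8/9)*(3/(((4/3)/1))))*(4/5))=48140612.86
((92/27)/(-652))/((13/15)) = -115/19071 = -0.01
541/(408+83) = 541/491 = 1.10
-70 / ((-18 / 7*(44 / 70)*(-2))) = -8575 / 396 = -21.65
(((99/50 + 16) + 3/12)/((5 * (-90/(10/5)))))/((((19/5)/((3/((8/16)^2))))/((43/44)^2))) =-0.24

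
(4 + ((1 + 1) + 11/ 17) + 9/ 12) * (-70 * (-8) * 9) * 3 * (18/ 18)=1901340/ 17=111843.53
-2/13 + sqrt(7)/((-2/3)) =-3 * sqrt(7)/2 - 2/13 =-4.12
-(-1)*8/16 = 1/2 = 0.50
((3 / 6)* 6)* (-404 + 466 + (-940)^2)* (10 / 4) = 6627465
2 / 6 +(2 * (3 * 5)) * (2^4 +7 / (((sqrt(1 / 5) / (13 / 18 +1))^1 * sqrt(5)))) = 842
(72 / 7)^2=5184 / 49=105.80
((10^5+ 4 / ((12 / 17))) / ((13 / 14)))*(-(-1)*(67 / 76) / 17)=140707973 / 25194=5584.98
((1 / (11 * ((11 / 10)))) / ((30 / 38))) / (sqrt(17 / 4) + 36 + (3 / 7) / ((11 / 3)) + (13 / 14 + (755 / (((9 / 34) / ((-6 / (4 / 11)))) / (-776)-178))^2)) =3413486332251867681749674342445295 / 1792096668070093659855597765412934402-8457591784794971256397952831299 * sqrt(17) / 488753636746389179960617572385345746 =0.00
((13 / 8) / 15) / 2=13 / 240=0.05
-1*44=-44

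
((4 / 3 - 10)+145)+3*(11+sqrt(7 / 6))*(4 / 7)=2*sqrt(42) / 7+3259 / 21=157.04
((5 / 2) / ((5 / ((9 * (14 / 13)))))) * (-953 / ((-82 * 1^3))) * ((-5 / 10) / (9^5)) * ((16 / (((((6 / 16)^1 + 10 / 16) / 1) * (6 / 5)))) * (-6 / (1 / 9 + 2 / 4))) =0.06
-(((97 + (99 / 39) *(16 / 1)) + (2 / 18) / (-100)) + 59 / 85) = -27509539 / 198900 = -138.31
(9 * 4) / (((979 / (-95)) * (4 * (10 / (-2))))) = 171 / 979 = 0.17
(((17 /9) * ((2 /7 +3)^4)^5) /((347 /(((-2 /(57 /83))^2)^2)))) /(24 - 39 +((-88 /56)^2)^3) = 11076638908811817360798968394640782856 /76309789471968769853004351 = 145153577089.62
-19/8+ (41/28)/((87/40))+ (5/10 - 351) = -1715927/4872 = -352.20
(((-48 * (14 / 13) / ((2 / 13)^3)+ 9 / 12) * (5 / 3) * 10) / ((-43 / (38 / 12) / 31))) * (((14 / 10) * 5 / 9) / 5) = 14451115 / 172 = 84018.11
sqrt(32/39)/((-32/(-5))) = 5*sqrt(78)/312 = 0.14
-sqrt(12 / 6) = -sqrt(2) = -1.41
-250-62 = -312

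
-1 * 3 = -3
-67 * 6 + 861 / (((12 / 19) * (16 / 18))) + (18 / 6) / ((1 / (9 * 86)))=110517 / 32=3453.66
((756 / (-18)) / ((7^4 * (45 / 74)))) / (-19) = 148 / 97755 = 0.00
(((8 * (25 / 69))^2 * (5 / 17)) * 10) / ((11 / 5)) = 10000000 / 890307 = 11.23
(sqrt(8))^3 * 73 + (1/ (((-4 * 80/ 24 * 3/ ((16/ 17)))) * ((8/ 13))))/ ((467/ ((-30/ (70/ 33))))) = 1287/ 1111460 + 1168 * sqrt(2) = 1651.80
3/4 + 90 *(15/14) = 97.18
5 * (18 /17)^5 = 9447840 /1419857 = 6.65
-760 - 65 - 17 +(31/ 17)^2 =-838.67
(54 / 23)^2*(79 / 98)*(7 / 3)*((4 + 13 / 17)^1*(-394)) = -1225306116 / 62951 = -19464.44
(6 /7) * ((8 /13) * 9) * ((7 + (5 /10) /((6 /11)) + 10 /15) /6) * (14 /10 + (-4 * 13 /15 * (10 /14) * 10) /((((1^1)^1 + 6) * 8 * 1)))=145024 /22295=6.50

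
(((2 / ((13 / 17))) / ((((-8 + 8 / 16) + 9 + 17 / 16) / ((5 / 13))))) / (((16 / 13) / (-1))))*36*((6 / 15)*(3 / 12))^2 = -306 / 2665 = -0.11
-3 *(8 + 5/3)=-29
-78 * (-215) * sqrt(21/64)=8385 * sqrt(21)/4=9606.22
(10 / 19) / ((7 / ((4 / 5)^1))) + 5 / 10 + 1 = 415 / 266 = 1.56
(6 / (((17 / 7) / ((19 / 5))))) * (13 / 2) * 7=427.16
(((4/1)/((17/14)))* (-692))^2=1501717504/289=5196254.34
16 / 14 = 8 / 7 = 1.14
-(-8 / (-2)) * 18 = -72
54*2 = 108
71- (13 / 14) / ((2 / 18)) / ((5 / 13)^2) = 5077 / 350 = 14.51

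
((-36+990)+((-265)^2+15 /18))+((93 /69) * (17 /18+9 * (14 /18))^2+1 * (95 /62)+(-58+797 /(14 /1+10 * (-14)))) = 115139788249 /1617084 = 71202.11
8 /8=1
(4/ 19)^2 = 16/ 361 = 0.04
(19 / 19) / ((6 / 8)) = 4 / 3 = 1.33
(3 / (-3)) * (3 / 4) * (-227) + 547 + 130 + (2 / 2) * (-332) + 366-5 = 3505 / 4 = 876.25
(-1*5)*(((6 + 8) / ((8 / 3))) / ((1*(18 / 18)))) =-105 / 4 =-26.25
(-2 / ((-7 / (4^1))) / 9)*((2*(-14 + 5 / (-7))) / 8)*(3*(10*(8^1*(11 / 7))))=-181280 / 1029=-176.17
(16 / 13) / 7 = 16 / 91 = 0.18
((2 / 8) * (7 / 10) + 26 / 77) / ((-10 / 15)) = -4737 / 6160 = -0.77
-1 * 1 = -1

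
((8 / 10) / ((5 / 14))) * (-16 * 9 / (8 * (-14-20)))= 504 / 425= 1.19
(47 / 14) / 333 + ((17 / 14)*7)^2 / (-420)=-30199 / 186480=-0.16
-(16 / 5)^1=-16 / 5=-3.20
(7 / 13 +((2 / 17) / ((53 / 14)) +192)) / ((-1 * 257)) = -2255567 / 3010241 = -0.75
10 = 10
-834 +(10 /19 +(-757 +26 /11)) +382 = -1206.11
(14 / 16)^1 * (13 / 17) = 91 / 136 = 0.67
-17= -17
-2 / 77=-0.03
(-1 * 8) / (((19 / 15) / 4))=-480 / 19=-25.26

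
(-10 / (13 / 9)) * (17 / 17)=-90 / 13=-6.92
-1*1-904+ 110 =-795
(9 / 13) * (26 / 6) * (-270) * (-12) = 9720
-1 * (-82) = 82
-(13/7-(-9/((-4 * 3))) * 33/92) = -1.59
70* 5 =350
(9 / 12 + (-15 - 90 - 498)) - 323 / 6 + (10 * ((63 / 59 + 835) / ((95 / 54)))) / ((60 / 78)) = 371410907 / 67260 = 5522.02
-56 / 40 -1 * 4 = -5.40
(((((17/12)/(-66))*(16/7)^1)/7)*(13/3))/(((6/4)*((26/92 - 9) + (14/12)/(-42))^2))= -575552/2173914743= -0.00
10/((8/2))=5/2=2.50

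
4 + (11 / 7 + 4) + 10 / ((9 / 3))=12.90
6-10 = -4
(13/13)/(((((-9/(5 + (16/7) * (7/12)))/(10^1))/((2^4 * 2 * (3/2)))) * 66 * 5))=-304/297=-1.02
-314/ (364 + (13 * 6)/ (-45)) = -2355/ 2717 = -0.87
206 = 206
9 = 9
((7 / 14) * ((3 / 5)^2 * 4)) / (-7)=-18 / 175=-0.10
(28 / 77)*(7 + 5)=48 / 11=4.36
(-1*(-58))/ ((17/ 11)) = 638/ 17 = 37.53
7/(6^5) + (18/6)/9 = 2599/7776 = 0.33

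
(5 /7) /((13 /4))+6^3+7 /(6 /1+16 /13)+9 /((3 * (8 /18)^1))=3831129 /17108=223.94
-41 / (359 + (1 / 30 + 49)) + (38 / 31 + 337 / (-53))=-105249243 / 20111963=-5.23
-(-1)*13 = 13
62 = 62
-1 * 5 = -5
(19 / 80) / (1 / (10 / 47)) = 19 / 376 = 0.05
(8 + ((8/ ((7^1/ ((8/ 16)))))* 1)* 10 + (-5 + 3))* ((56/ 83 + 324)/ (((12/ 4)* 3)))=2209736/ 5229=422.59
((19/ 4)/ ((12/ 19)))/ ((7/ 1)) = 361/ 336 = 1.07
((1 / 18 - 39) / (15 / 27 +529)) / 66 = -701 / 629112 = -0.00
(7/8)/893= 7/7144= 0.00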